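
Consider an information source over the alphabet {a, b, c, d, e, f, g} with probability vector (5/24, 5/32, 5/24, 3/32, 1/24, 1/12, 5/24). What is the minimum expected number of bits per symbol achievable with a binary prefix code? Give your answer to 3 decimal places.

Repeatedly combine the two least-probable nodes; the expected code length is the sum of the merged weights.
merge 1/24 + 1/12 → 1/8
merge 3/32 + 1/8 → 7/32
merge 5/32 + 5/24 → 35/96
merge 5/24 + 5/24 → 5/12
merge 7/32 + 35/96 → 7/12
merge 5/12 + 7/12 → 1
L = 1/8 + 7/32 + 35/96 + 5/12 + 7/12 + 1 = 65/24 ≈ 2.708 bits/symbol.

2.708 bits/symbol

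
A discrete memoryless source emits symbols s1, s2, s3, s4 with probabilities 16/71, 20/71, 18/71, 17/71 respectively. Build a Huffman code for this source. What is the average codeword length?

2 bits/symbol

Repeatedly combine the two least-probable nodes; the expected code length is the sum of the merged weights.
merge 16/71 + 17/71 → 33/71
merge 18/71 + 20/71 → 38/71
merge 33/71 + 38/71 → 1
L = 33/71 + 38/71 + 1 = 2 bits/symbol.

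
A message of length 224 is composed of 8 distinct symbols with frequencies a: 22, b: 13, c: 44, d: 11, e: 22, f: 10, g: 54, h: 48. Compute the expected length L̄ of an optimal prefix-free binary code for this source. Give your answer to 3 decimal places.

Probabilities are the counts divided by 224.
Repeatedly combine the two least-probable nodes; the expected code length is the sum of the merged weights.
merge 5/112 + 11/224 → 3/32
merge 13/224 + 3/32 → 17/112
merge 11/112 + 11/112 → 11/56
merge 17/112 + 11/56 → 39/112
merge 11/56 + 3/14 → 23/56
merge 27/112 + 39/112 → 33/56
merge 23/56 + 33/56 → 1
L = 3/32 + 17/112 + 11/56 + 39/112 + 23/56 + 33/56 + 1 = 625/224 ≈ 2.790 bits/symbol.

2.790 bits/symbol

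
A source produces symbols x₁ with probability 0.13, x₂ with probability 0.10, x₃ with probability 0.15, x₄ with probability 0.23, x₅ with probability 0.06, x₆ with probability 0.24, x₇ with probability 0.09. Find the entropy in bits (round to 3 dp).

2.663 bits

H = −Σ pᵢ log₂ pᵢ.
−0.13·log₂(0.13) = 0.3826
−0.10·log₂(0.10) = 0.3322
−0.15·log₂(0.15) = 0.4105
−0.23·log₂(0.23) = 0.4877
−0.06·log₂(0.06) = 0.2435
−0.24·log₂(0.24) = 0.4941
−0.09·log₂(0.09) = 0.3127
Sum ≈ 2.6634 → 2.663 bits.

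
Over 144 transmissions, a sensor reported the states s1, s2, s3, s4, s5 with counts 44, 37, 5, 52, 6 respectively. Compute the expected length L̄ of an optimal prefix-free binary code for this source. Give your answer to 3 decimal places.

2.049 bits/symbol

Probabilities are the counts divided by 144.
Repeatedly combine the two least-probable nodes; the expected code length is the sum of the merged weights.
merge 5/144 + 1/24 → 11/144
merge 11/144 + 37/144 → 1/3
merge 11/36 + 1/3 → 23/36
merge 13/36 + 23/36 → 1
L = 11/144 + 1/3 + 23/36 + 1 = 295/144 ≈ 2.049 bits/symbol.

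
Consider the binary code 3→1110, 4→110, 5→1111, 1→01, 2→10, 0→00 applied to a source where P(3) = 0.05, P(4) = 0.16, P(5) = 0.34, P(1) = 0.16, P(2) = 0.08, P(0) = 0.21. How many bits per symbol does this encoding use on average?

2.94 bits/symbol

L̄ = Σ pᵢ·ℓᵢ = 0.05·4 + 0.16·3 + 0.34·4 + 0.16·2 + 0.08·2 + 0.21·2 = 2.94 bits/symbol.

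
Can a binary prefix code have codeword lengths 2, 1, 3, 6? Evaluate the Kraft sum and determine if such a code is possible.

With common denominator 2^6 = 64: Σ 2^(−ℓᵢ) = 16/64 + 32/64 + 8/64 + 1/64 = 57/64 = 0.890625.
Kraft's inequality requires Σ ≤ 1; here Σ = 0.890625 ≤ 1, so such a prefix code exists.

0.890625; yes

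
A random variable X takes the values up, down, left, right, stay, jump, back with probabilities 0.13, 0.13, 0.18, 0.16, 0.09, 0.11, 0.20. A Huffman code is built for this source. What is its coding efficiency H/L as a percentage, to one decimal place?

98.6%

Entropy H = −Σ p log₂ p ≈ 2.7609 bits.
Huffman merges: 9/100+11/100→1/5; 13/100+13/100→13/50; 4/25+9/50→17/50; 1/5+1/5→2/5; 13/50+17/50→3/5; 2/5+3/5→1. L = 14/5 ≈ 2.8000.
Efficiency = H/L = 2.7609/2.8000 = 98.6%.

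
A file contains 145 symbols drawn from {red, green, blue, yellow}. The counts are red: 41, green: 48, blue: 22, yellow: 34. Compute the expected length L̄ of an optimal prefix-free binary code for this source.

2 bits/symbol

Probabilities are the counts divided by 145.
Repeatedly combine the two least-probable nodes; the expected code length is the sum of the merged weights.
merge 22/145 + 34/145 → 56/145
merge 41/145 + 48/145 → 89/145
merge 56/145 + 89/145 → 1
L = 56/145 + 89/145 + 1 = 2 bits/symbol.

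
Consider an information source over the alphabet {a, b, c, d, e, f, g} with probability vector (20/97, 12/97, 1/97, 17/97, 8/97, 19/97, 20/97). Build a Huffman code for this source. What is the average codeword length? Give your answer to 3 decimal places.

Repeatedly combine the two least-probable nodes; the expected code length is the sum of the merged weights.
merge 1/97 + 8/97 → 9/97
merge 9/97 + 12/97 → 21/97
merge 17/97 + 19/97 → 36/97
merge 20/97 + 20/97 → 40/97
merge 21/97 + 36/97 → 57/97
merge 40/97 + 57/97 → 1
L = 9/97 + 21/97 + 36/97 + 40/97 + 57/97 + 1 = 260/97 ≈ 2.680 bits/symbol.

2.680 bits/symbol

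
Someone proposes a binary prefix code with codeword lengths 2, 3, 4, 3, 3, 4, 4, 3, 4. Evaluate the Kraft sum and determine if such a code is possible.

With common denominator 2^4 = 16: Σ 2^(−ℓᵢ) = 4/16 + 2/16 + 1/16 + 2/16 + 2/16 + 1/16 + 1/16 + 2/16 + 1/16 = 16/16 = 1.
Kraft's inequality requires Σ ≤ 1; here Σ = 1 ≤ 1, so such a prefix code exists.

1; yes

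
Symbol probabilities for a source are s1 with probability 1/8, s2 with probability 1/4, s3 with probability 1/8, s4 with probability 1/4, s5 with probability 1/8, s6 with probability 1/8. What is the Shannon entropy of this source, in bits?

2.5 bits

Each probability is a power of 1/2, so log₂(1/p) is an integer.
H = Σ p·log₂(1/p) = 1/8·3 + 1/4·2 + 1/8·3 + 1/4·2 + 1/8·3 + 1/8·3 = 2.5 bits.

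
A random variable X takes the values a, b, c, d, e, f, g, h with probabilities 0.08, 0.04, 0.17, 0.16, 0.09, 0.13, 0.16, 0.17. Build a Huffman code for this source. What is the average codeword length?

2.95 bits/symbol

Repeatedly combine the two least-probable nodes; the expected code length is the sum of the merged weights.
merge 1/25 + 2/25 → 3/25
merge 9/100 + 3/25 → 21/100
merge 13/100 + 4/25 → 29/100
merge 4/25 + 17/100 → 33/100
merge 17/100 + 21/100 → 19/50
merge 29/100 + 33/100 → 31/50
merge 19/50 + 31/50 → 1
L = 3/25 + 21/100 + 29/100 + 33/100 + 19/50 + 31/50 + 1 = 59/20 = 2.95 bits/symbol.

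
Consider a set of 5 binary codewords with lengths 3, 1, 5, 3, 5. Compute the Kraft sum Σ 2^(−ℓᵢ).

With common denominator 2^5 = 32: Σ 2^(−ℓᵢ) = 4/32 + 16/32 + 1/32 + 4/32 + 1/32 = 26/32 = 0.8125.

0.8125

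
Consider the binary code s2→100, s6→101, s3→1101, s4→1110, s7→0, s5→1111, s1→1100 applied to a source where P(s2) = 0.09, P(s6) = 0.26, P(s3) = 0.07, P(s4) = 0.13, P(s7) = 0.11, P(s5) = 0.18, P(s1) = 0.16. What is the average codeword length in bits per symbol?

L̄ = Σ pᵢ·ℓᵢ = 0.09·3 + 0.26·3 + 0.07·4 + 0.13·4 + 0.11·1 + 0.18·4 + 0.16·4 = 3.32 bits/symbol.

3.32 bits/symbol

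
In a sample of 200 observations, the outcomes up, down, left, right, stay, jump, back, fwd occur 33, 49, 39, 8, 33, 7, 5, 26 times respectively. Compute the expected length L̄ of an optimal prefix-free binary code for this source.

2.72 bits/symbol

Probabilities are the counts divided by 200.
Repeatedly combine the two least-probable nodes; the expected code length is the sum of the merged weights.
merge 1/40 + 7/200 → 3/50
merge 1/25 + 3/50 → 1/10
merge 1/10 + 13/100 → 23/100
merge 33/200 + 33/200 → 33/100
merge 39/200 + 23/100 → 17/40
merge 49/200 + 33/100 → 23/40
merge 17/40 + 23/40 → 1
L = 3/50 + 1/10 + 23/100 + 33/100 + 17/40 + 23/40 + 1 = 68/25 = 2.72 bits/symbol.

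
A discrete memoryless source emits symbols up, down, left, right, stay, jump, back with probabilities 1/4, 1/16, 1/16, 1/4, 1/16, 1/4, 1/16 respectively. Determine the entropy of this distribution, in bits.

2.5 bits

Each probability is a power of 1/2, so log₂(1/p) is an integer.
H = Σ p·log₂(1/p) = 1/4·2 + 1/16·4 + 1/16·4 + 1/4·2 + 1/16·4 + 1/4·2 + 1/16·4 = 2.5 bits.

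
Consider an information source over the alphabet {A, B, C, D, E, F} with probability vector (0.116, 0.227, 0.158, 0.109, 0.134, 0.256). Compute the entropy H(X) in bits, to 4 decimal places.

2.5070 bits

H = −Σ pᵢ log₂ pᵢ.
−0.116·log₂(0.116) = 0.3605
−0.227·log₂(0.227) = 0.4856
−0.158·log₂(0.158) = 0.4206
−0.109·log₂(0.109) = 0.3485
−0.134·log₂(0.134) = 0.3886
−0.256·log₂(0.256) = 0.5032
Sum ≈ 2.5070 → 2.5070 bits.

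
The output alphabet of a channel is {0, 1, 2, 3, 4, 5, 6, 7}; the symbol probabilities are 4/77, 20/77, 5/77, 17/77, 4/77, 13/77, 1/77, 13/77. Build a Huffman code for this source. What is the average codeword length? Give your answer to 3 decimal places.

2.701 bits/symbol

Repeatedly combine the two least-probable nodes; the expected code length is the sum of the merged weights.
merge 1/77 + 4/77 → 5/77
merge 4/77 + 5/77 → 9/77
merge 5/77 + 9/77 → 2/11
merge 13/77 + 13/77 → 26/77
merge 2/11 + 17/77 → 31/77
merge 20/77 + 26/77 → 46/77
merge 31/77 + 46/77 → 1
L = 5/77 + 9/77 + 2/11 + 26/77 + 31/77 + 46/77 + 1 = 208/77 ≈ 2.701 bits/symbol.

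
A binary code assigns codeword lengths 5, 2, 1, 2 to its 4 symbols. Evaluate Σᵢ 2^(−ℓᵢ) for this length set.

With common denominator 2^5 = 32: Σ 2^(−ℓᵢ) = 1/32 + 8/32 + 16/32 + 8/32 = 33/32 = 1.03125.

1.03125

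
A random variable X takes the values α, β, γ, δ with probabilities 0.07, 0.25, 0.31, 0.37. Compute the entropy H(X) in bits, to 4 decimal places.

H = −Σ pᵢ log₂ pᵢ.
−0.07·log₂(0.07) = 0.2686
−0.25·log₂(0.25) = 0.5000
−0.31·log₂(0.31) = 0.5238
−0.37·log₂(0.37) = 0.5307
Sum ≈ 1.8231 → 1.8231 bits.

1.8231 bits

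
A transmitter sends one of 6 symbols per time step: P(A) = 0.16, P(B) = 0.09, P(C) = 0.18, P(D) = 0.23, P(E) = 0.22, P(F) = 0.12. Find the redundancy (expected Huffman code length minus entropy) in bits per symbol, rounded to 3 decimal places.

Entropy H = −Σ p log₂ p ≈ 2.5163 bits.
Huffman merges: 9/100+3/25→21/100; 4/25+9/50→17/50; 21/100+11/50→43/100; 23/100+17/50→57/100; 43/100+57/100→1. L = 51/20 ≈ 2.5500.
L − H = 2.5500 − 2.5163 = 0.034 bits.

0.034 bits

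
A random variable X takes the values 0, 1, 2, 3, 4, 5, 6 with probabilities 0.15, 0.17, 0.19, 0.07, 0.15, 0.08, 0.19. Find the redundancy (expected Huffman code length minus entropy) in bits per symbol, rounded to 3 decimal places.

Entropy H = −Σ p log₂ p ≈ 2.7262 bits.
Huffman merges: 7/100+2/25→3/20; 3/20+3/20→3/10; 3/20+17/100→8/25; 19/100+19/100→19/50; 3/10+8/25→31/50; 19/50+31/50→1. L = 277/100 ≈ 2.7700.
L − H = 2.7700 − 2.7262 = 0.044 bits.

0.044 bits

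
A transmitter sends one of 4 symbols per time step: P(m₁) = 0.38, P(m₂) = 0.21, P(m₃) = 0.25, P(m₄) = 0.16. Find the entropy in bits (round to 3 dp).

H = −Σ pᵢ log₂ pᵢ.
−0.38·log₂(0.38) = 0.5305
−0.21·log₂(0.21) = 0.4728
−0.25·log₂(0.25) = 0.5000
−0.16·log₂(0.16) = 0.4230
Sum ≈ 1.9263 → 1.926 bits.

1.926 bits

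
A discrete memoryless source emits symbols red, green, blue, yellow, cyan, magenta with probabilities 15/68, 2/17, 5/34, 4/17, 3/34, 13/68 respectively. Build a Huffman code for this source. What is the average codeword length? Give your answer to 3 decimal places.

Repeatedly combine the two least-probable nodes; the expected code length is the sum of the merged weights.
merge 3/34 + 2/17 → 7/34
merge 5/34 + 13/68 → 23/68
merge 7/34 + 15/68 → 29/68
merge 4/17 + 23/68 → 39/68
merge 29/68 + 39/68 → 1
L = 7/34 + 23/68 + 29/68 + 39/68 + 1 = 173/68 ≈ 2.544 bits/symbol.

2.544 bits/symbol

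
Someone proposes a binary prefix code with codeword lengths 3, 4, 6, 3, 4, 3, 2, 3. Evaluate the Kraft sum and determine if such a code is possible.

With common denominator 2^6 = 64: Σ 2^(−ℓᵢ) = 8/64 + 4/64 + 1/64 + 8/64 + 4/64 + 8/64 + 16/64 + 8/64 = 57/64 = 0.890625.
Kraft's inequality requires Σ ≤ 1; here Σ = 0.890625 ≤ 1, so such a prefix code exists.

0.890625; yes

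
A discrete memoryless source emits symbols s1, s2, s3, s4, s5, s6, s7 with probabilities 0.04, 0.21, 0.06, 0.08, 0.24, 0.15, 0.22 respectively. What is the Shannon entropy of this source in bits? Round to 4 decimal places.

2.5789 bits

H = −Σ pᵢ log₂ pᵢ.
−0.04·log₂(0.04) = 0.1858
−0.21·log₂(0.21) = 0.4728
−0.06·log₂(0.06) = 0.2435
−0.08·log₂(0.08) = 0.2915
−0.24·log₂(0.24) = 0.4941
−0.15·log₂(0.15) = 0.4105
−0.22·log₂(0.22) = 0.4806
Sum ≈ 2.5789 → 2.5789 bits.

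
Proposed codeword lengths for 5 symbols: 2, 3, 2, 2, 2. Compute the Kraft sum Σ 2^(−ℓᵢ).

1.125

With common denominator 2^3 = 8: Σ 2^(−ℓᵢ) = 2/8 + 1/8 + 2/8 + 2/8 + 2/8 = 9/8 = 1.125.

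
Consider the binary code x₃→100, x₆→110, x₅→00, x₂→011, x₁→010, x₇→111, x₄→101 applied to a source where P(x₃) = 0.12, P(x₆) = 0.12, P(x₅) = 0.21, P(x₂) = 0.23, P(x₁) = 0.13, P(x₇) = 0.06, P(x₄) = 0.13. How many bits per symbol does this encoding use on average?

L̄ = Σ pᵢ·ℓᵢ = 0.12·3 + 0.12·3 + 0.21·2 + 0.23·3 + 0.13·3 + 0.06·3 + 0.13·3 = 2.79 bits/symbol.

2.79 bits/symbol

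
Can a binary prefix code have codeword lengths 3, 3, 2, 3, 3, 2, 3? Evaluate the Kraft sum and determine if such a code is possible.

1.125; no

With common denominator 2^3 = 8: Σ 2^(−ℓᵢ) = 1/8 + 1/8 + 2/8 + 1/8 + 1/8 + 2/8 + 1/8 = 9/8 = 1.125.
Kraft's inequality requires Σ ≤ 1; here Σ = 1.125 > 1, so no such prefix code exists.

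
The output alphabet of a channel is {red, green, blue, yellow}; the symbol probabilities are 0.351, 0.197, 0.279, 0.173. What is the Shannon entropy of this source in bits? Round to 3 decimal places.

1.944 bits

H = −Σ pᵢ log₂ pᵢ.
−0.351·log₂(0.351) = 0.5302
−0.197·log₂(0.197) = 0.4617
−0.279·log₂(0.279) = 0.5138
−0.173·log₂(0.173) = 0.4379
Sum ≈ 1.9436 → 1.944 bits.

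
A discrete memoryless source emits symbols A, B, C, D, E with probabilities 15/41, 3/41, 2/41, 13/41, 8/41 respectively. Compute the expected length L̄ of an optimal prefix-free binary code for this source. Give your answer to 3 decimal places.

Repeatedly combine the two least-probable nodes; the expected code length is the sum of the merged weights.
merge 2/41 + 3/41 → 5/41
merge 5/41 + 8/41 → 13/41
merge 13/41 + 13/41 → 26/41
merge 15/41 + 26/41 → 1
L = 5/41 + 13/41 + 26/41 + 1 = 85/41 ≈ 2.073 bits/symbol.

2.073 bits/symbol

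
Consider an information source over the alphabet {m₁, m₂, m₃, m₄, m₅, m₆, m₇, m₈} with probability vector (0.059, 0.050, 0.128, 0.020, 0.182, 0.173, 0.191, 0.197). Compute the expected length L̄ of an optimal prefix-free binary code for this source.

Repeatedly combine the two least-probable nodes; the expected code length is the sum of the merged weights.
merge 1/50 + 1/20 → 7/100
merge 59/1000 + 7/100 → 129/1000
merge 16/125 + 129/1000 → 257/1000
merge 173/1000 + 91/500 → 71/200
merge 191/1000 + 197/1000 → 97/250
merge 257/1000 + 71/200 → 153/250
merge 97/250 + 153/250 → 1
L = 7/100 + 129/1000 + 257/1000 + 71/200 + 97/250 + 153/250 + 1 = 2811/1000 = 2.811 bits/symbol.

2.811 bits/symbol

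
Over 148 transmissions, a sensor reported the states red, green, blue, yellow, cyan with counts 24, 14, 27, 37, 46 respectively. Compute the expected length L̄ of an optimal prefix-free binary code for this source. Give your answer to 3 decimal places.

Probabilities are the counts divided by 148.
Repeatedly combine the two least-probable nodes; the expected code length is the sum of the merged weights.
merge 7/74 + 6/37 → 19/74
merge 27/148 + 1/4 → 16/37
merge 19/74 + 23/74 → 21/37
merge 16/37 + 21/37 → 1
L = 19/74 + 16/37 + 21/37 + 1 = 167/74 ≈ 2.257 bits/symbol.

2.257 bits/symbol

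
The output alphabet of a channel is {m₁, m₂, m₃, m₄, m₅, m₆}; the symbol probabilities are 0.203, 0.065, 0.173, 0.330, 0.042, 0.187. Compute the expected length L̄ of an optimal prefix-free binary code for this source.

Repeatedly combine the two least-probable nodes; the expected code length is the sum of the merged weights.
merge 21/500 + 13/200 → 107/1000
merge 107/1000 + 173/1000 → 7/25
merge 187/1000 + 203/1000 → 39/100
merge 7/25 + 33/100 → 61/100
merge 39/100 + 61/100 → 1
L = 107/1000 + 7/25 + 39/100 + 61/100 + 1 = 2387/1000 = 2.387 bits/symbol.

2.387 bits/symbol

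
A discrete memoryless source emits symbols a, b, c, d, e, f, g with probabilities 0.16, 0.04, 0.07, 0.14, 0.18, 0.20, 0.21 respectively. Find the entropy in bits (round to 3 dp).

2.657 bits

H = −Σ pᵢ log₂ pᵢ.
−0.16·log₂(0.16) = 0.4230
−0.04·log₂(0.04) = 0.1858
−0.07·log₂(0.07) = 0.2686
−0.14·log₂(0.14) = 0.3971
−0.18·log₂(0.18) = 0.4453
−0.20·log₂(0.20) = 0.4644
−0.21·log₂(0.21) = 0.4728
Sum ≈ 2.6570 → 2.657 bits.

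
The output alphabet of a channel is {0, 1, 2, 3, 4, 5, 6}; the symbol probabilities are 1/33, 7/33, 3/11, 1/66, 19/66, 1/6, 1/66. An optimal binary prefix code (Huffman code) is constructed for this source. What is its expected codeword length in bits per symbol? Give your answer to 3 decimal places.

Repeatedly combine the two least-probable nodes; the expected code length is the sum of the merged weights.
merge 1/66 + 1/66 → 1/33
merge 1/33 + 1/33 → 2/33
merge 2/33 + 1/6 → 5/22
merge 7/33 + 5/22 → 29/66
merge 3/11 + 19/66 → 37/66
merge 29/66 + 37/66 → 1
L = 1/33 + 2/33 + 5/22 + 29/66 + 37/66 + 1 = 51/22 ≈ 2.318 bits/symbol.

2.318 bits/symbol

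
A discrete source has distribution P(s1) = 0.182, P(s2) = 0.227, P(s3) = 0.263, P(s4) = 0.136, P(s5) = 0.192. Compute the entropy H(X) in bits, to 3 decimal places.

2.288 bits

H = −Σ pᵢ log₂ pᵢ.
−0.182·log₂(0.182) = 0.4474
−0.227·log₂(0.227) = 0.4856
−0.263·log₂(0.263) = 0.5068
−0.136·log₂(0.136) = 0.3915
−0.192·log₂(0.192) = 0.4571
Sum ≈ 2.2883 → 2.288 bits.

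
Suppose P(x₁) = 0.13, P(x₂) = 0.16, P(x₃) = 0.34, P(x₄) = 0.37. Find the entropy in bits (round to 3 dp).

H = −Σ pᵢ log₂ pᵢ.
−0.13·log₂(0.13) = 0.3826
−0.16·log₂(0.16) = 0.4230
−0.34·log₂(0.34) = 0.5292
−0.37·log₂(0.37) = 0.5307
Sum ≈ 1.8656 → 1.866 bits.

1.866 bits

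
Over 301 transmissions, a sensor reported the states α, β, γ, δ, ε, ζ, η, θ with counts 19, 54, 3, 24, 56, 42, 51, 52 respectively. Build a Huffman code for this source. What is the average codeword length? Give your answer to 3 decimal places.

Probabilities are the counts divided by 301.
Repeatedly combine the two least-probable nodes; the expected code length is the sum of the merged weights.
merge 3/301 + 19/301 → 22/301
merge 22/301 + 24/301 → 46/301
merge 6/43 + 46/301 → 88/301
merge 51/301 + 52/301 → 103/301
merge 54/301 + 8/43 → 110/301
merge 88/301 + 103/301 → 191/301
merge 110/301 + 191/301 → 1
L = 22/301 + 46/301 + 88/301 + 103/301 + 110/301 + 191/301 + 1 = 123/43 ≈ 2.860 bits/symbol.

2.860 bits/symbol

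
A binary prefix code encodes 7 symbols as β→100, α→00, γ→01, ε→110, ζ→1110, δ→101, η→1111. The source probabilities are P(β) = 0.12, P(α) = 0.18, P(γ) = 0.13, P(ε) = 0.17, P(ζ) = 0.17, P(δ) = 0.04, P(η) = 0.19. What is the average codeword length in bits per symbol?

L̄ = Σ pᵢ·ℓᵢ = 0.12·3 + 0.18·2 + 0.13·2 + 0.17·3 + 0.17·4 + 0.04·3 + 0.19·4 = 3.05 bits/symbol.

3.05 bits/symbol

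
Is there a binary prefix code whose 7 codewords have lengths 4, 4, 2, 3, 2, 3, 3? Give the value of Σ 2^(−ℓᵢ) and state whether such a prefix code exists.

1; yes

With common denominator 2^4 = 16: Σ 2^(−ℓᵢ) = 1/16 + 1/16 + 4/16 + 2/16 + 4/16 + 2/16 + 2/16 = 16/16 = 1.
Kraft's inequality requires Σ ≤ 1; here Σ = 1 ≤ 1, so such a prefix code exists.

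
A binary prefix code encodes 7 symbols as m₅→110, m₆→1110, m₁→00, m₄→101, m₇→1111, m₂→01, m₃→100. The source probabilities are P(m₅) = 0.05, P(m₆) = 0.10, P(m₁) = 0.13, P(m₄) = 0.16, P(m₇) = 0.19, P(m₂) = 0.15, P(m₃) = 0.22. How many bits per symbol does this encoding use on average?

L̄ = Σ pᵢ·ℓᵢ = 0.05·3 + 0.10·4 + 0.13·2 + 0.16·3 + 0.19·4 + 0.15·2 + 0.22·3 = 3.01 bits/symbol.

3.01 bits/symbol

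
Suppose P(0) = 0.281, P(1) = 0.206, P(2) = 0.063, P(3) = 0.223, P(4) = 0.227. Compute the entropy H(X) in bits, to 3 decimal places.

2.204 bits

H = −Σ pᵢ log₂ pᵢ.
−0.281·log₂(0.281) = 0.5146
−0.206·log₂(0.206) = 0.4695
−0.063·log₂(0.063) = 0.2513
−0.223·log₂(0.223) = 0.4828
−0.227·log₂(0.227) = 0.4856
Sum ≈ 2.2038 → 2.204 bits.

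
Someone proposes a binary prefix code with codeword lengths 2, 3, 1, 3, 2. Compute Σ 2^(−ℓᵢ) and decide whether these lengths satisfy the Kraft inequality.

With common denominator 2^3 = 8: Σ 2^(−ℓᵢ) = 2/8 + 1/8 + 4/8 + 1/8 + 2/8 = 10/8 = 1.25.
Kraft's inequality requires Σ ≤ 1; here Σ = 1.25 > 1, so no such prefix code exists.

1.25; no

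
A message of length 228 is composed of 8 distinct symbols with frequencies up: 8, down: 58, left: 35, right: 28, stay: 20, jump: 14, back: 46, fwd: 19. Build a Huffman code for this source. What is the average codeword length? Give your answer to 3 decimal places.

2.811 bits/symbol

Probabilities are the counts divided by 228.
Repeatedly combine the two least-probable nodes; the expected code length is the sum of the merged weights.
merge 2/57 + 7/114 → 11/114
merge 1/12 + 5/57 → 13/76
merge 11/114 + 7/57 → 25/114
merge 35/228 + 13/76 → 37/114
merge 23/114 + 25/114 → 8/19
merge 29/114 + 37/114 → 11/19
merge 8/19 + 11/19 → 1
L = 11/114 + 13/76 + 25/114 + 37/114 + 8/19 + 11/19 + 1 = 641/228 ≈ 2.811 bits/symbol.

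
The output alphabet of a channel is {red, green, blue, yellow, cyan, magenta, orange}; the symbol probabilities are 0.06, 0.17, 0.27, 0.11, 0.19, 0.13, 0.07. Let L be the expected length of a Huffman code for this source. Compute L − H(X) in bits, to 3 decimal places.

0.025 bits

Entropy H = −Σ p log₂ p ≈ 2.6449 bits.
Huffman merges: 3/50+7/100→13/100; 11/100+13/100→6/25; 13/100+17/100→3/10; 19/100+6/25→43/100; 27/100+3/10→57/100; 43/100+57/100→1. L = 267/100 ≈ 2.6700.
L − H = 2.6700 − 2.6449 = 0.025 bits.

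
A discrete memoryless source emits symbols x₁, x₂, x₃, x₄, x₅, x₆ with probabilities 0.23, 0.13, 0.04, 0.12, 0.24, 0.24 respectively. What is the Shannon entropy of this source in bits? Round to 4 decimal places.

H = −Σ pᵢ log₂ pᵢ.
−0.23·log₂(0.23) = 0.4877
−0.13·log₂(0.13) = 0.3826
−0.04·log₂(0.04) = 0.1858
−0.12·log₂(0.12) = 0.3671
−0.24·log₂(0.24) = 0.4941
−0.24·log₂(0.24) = 0.4941
Sum ≈ 2.4114 → 2.4114 bits.

2.4114 bits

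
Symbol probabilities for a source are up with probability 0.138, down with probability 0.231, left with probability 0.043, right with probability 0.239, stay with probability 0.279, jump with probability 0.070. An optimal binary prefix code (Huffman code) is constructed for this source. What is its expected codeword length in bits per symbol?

2.364 bits/symbol

Repeatedly combine the two least-probable nodes; the expected code length is the sum of the merged weights.
merge 43/1000 + 7/100 → 113/1000
merge 113/1000 + 69/500 → 251/1000
merge 231/1000 + 239/1000 → 47/100
merge 251/1000 + 279/1000 → 53/100
merge 47/100 + 53/100 → 1
L = 113/1000 + 251/1000 + 47/100 + 53/100 + 1 = 591/250 = 2.364 bits/symbol.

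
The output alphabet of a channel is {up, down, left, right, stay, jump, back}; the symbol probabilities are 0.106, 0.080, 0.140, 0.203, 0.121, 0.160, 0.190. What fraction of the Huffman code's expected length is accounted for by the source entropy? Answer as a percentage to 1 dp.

98.3%

Entropy H = −Σ p log₂ p ≈ 2.7457 bits.
Huffman merges: 2/25+53/500→93/500; 121/1000+7/50→261/1000; 4/25+93/500→173/500; 19/100+203/1000→393/1000; 261/1000+173/500→607/1000; 393/1000+607/1000→1. L = 2793/1000 ≈ 2.7930.
Efficiency = H/L = 2.7457/2.7930 = 98.3%.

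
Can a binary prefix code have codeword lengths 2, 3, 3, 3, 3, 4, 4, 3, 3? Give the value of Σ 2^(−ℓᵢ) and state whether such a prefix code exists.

With common denominator 2^4 = 16: Σ 2^(−ℓᵢ) = 4/16 + 2/16 + 2/16 + 2/16 + 2/16 + 1/16 + 1/16 + 2/16 + 2/16 = 18/16 = 1.125.
Kraft's inequality requires Σ ≤ 1; here Σ = 1.125 > 1, so no such prefix code exists.

1.125; no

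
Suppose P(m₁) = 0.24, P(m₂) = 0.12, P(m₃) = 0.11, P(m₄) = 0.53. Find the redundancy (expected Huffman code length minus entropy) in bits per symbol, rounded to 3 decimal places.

Entropy H = −Σ p log₂ p ≈ 1.6969 bits.
Huffman merges: 11/100+3/25→23/100; 23/100+6/25→47/100; 47/100+53/100→1. L = 17/10 ≈ 1.7000.
L − H = 1.7000 − 1.6969 = 0.003 bits.

0.003 bits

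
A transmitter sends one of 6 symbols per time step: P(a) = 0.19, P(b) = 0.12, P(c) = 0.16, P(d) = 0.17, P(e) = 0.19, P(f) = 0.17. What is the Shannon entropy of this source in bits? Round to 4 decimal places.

2.5697 bits

H = −Σ pᵢ log₂ pᵢ.
−0.19·log₂(0.19) = 0.4552
−0.12·log₂(0.12) = 0.3671
−0.16·log₂(0.16) = 0.4230
−0.17·log₂(0.17) = 0.4346
−0.19·log₂(0.19) = 0.4552
−0.17·log₂(0.17) = 0.4346
Sum ≈ 2.5697 → 2.5697 bits.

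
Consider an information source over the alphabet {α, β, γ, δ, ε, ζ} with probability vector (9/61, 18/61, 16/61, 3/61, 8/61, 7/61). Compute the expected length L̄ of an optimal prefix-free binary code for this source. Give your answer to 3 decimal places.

Repeatedly combine the two least-probable nodes; the expected code length is the sum of the merged weights.
merge 3/61 + 7/61 → 10/61
merge 8/61 + 9/61 → 17/61
merge 10/61 + 16/61 → 26/61
merge 17/61 + 18/61 → 35/61
merge 26/61 + 35/61 → 1
L = 10/61 + 17/61 + 26/61 + 35/61 + 1 = 149/61 ≈ 2.443 bits/symbol.

2.443 bits/symbol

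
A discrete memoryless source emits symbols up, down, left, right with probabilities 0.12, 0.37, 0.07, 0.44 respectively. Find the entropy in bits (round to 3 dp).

H = −Σ pᵢ log₂ pᵢ.
−0.12·log₂(0.12) = 0.3671
−0.37·log₂(0.37) = 0.5307
−0.07·log₂(0.07) = 0.2686
−0.44·log₂(0.44) = 0.5211
Sum ≈ 1.6875 → 1.687 bits.

1.687 bits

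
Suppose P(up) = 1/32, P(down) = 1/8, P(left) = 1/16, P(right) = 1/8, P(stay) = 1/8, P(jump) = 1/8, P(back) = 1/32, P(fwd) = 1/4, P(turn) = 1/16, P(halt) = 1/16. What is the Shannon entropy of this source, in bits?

Each probability is a power of 1/2, so log₂(1/p) is an integer.
H = Σ p·log₂(1/p) = 1/32·5 + 1/8·3 + 1/16·4 + 1/8·3 + 1/8·3 + 1/8·3 + 1/32·5 + 1/4·2 + 1/16·4 + 1/16·4 = 3.0625 bits.

3.0625 bits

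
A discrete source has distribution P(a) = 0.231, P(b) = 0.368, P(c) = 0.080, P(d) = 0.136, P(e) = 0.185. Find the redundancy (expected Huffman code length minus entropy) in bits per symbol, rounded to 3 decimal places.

0.064 bits

Entropy H = −Σ p log₂ p ≈ 2.1524 bits.
Huffman merges: 2/25+17/125→27/125; 37/200+27/125→401/1000; 231/1000+46/125→599/1000; 401/1000+599/1000→1. L = 277/125 ≈ 2.2160.
L − H = 2.2160 − 2.1524 = 0.064 bits.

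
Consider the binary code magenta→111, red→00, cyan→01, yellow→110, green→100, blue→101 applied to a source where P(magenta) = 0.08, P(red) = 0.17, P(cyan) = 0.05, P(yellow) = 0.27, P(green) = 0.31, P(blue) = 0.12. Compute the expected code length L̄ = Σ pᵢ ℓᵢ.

2.78 bits/symbol

L̄ = Σ pᵢ·ℓᵢ = 0.08·3 + 0.17·2 + 0.05·2 + 0.27·3 + 0.31·3 + 0.12·3 = 2.78 bits/symbol.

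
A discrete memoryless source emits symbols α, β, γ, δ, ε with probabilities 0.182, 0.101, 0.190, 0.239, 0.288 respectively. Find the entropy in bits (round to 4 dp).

2.2474 bits

H = −Σ pᵢ log₂ pᵢ.
−0.182·log₂(0.182) = 0.4474
−0.101·log₂(0.101) = 0.3341
−0.190·log₂(0.190) = 0.4552
−0.239·log₂(0.239) = 0.4935
−0.288·log₂(0.288) = 0.5172
Sum ≈ 2.2474 → 2.2474 bits.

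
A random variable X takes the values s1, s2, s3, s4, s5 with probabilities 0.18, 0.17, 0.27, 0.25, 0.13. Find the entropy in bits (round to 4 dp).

2.2726 bits

H = −Σ pᵢ log₂ pᵢ.
−0.18·log₂(0.18) = 0.4453
−0.17·log₂(0.17) = 0.4346
−0.27·log₂(0.27) = 0.5100
−0.25·log₂(0.25) = 0.5000
−0.13·log₂(0.13) = 0.3826
Sum ≈ 2.2726 → 2.2726 bits.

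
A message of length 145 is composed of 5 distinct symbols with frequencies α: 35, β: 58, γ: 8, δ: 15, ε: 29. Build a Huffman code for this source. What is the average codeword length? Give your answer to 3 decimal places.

Probabilities are the counts divided by 145.
Repeatedly combine the two least-probable nodes; the expected code length is the sum of the merged weights.
merge 8/145 + 3/29 → 23/145
merge 23/145 + 1/5 → 52/145
merge 7/29 + 52/145 → 3/5
merge 2/5 + 3/5 → 1
L = 23/145 + 52/145 + 3/5 + 1 = 307/145 ≈ 2.117 bits/symbol.

2.117 bits/symbol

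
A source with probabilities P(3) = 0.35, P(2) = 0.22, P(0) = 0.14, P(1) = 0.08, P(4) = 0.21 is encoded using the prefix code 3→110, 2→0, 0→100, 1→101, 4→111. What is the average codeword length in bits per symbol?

L̄ = Σ pᵢ·ℓᵢ = 0.35·3 + 0.22·1 + 0.14·3 + 0.08·3 + 0.21·3 = 2.56 bits/symbol.

2.56 bits/symbol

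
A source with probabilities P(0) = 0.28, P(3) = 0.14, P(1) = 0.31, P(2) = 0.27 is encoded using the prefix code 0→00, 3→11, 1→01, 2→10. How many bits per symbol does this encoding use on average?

2 bits/symbol

L̄ = Σ pᵢ·ℓᵢ = 0.28·2 + 0.14·2 + 0.31·2 + 0.27·2 = 2 bits/symbol.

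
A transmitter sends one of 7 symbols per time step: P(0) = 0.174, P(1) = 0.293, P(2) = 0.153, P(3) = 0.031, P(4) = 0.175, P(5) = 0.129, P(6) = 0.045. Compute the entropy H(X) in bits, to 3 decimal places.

2.550 bits

H = −Σ pᵢ log₂ pᵢ.
−0.174·log₂(0.174) = 0.4390
−0.293·log₂(0.293) = 0.5189
−0.153·log₂(0.153) = 0.4144
−0.031·log₂(0.031) = 0.1554
−0.175·log₂(0.175) = 0.4401
−0.129·log₂(0.129) = 0.3811
−0.045·log₂(0.045) = 0.2013
Sum ≈ 2.5501 → 2.550 bits.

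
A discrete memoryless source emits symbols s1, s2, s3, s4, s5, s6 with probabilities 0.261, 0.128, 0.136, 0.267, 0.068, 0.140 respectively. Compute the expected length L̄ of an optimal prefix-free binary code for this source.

Repeatedly combine the two least-probable nodes; the expected code length is the sum of the merged weights.
merge 17/250 + 16/125 → 49/250
merge 17/125 + 7/50 → 69/250
merge 49/250 + 261/1000 → 457/1000
merge 267/1000 + 69/250 → 543/1000
merge 457/1000 + 543/1000 → 1
L = 49/250 + 69/250 + 457/1000 + 543/1000 + 1 = 309/125 = 2.472 bits/symbol.

2.472 bits/symbol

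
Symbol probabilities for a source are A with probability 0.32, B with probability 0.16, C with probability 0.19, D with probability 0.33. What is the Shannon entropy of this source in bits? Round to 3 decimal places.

1.932 bits

H = −Σ pᵢ log₂ pᵢ.
−0.32·log₂(0.32) = 0.5260
−0.16·log₂(0.16) = 0.4230
−0.19·log₂(0.19) = 0.4552
−0.33·log₂(0.33) = 0.5278
Sum ≈ 1.9321 → 1.932 bits.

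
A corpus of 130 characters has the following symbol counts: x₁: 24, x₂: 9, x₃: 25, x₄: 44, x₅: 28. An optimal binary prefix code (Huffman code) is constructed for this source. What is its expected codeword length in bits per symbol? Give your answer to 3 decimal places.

2.254 bits/symbol

Probabilities are the counts divided by 130.
Repeatedly combine the two least-probable nodes; the expected code length is the sum of the merged weights.
merge 9/130 + 12/65 → 33/130
merge 5/26 + 14/65 → 53/130
merge 33/130 + 22/65 → 77/130
merge 53/130 + 77/130 → 1
L = 33/130 + 53/130 + 77/130 + 1 = 293/130 ≈ 2.254 bits/symbol.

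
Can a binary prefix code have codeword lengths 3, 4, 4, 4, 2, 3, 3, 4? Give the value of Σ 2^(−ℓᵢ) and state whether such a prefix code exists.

0.875; yes

With common denominator 2^4 = 16: Σ 2^(−ℓᵢ) = 2/16 + 1/16 + 1/16 + 1/16 + 4/16 + 2/16 + 2/16 + 1/16 = 14/16 = 0.875.
Kraft's inequality requires Σ ≤ 1; here Σ = 0.875 ≤ 1, so such a prefix code exists.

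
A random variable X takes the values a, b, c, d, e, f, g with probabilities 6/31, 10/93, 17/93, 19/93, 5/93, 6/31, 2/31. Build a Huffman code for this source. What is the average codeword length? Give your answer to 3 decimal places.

2.720 bits/symbol

Repeatedly combine the two least-probable nodes; the expected code length is the sum of the merged weights.
merge 5/93 + 2/31 → 11/93
merge 10/93 + 11/93 → 7/31
merge 17/93 + 6/31 → 35/93
merge 6/31 + 19/93 → 37/93
merge 7/31 + 35/93 → 56/93
merge 37/93 + 56/93 → 1
L = 11/93 + 7/31 + 35/93 + 37/93 + 56/93 + 1 = 253/93 ≈ 2.720 bits/symbol.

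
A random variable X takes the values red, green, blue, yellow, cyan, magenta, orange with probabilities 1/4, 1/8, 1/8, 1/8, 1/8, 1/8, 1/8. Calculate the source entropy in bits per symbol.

Each probability is a power of 1/2, so log₂(1/p) is an integer.
H = Σ p·log₂(1/p) = 1/4·2 + 1/8·3 + 1/8·3 + 1/8·3 + 1/8·3 + 1/8·3 + 1/8·3 = 2.75 bits.

2.75 bits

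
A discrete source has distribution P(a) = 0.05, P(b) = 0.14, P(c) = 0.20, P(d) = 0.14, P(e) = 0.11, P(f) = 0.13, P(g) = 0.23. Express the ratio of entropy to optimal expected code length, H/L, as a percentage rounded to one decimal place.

Entropy H = −Σ p log₂ p ≈ 2.6953 bits.
Huffman merges: 1/20+11/100→4/25; 13/100+7/50→27/100; 7/50+4/25→3/10; 1/5+23/100→43/100; 27/100+3/10→57/100; 43/100+57/100→1. L = 273/100 ≈ 2.7300.
Efficiency = H/L = 2.6953/2.7300 = 98.7%.

98.7%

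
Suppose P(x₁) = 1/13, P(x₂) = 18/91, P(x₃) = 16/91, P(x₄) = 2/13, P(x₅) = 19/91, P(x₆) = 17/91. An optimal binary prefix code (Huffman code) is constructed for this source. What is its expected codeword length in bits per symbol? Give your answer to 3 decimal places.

Repeatedly combine the two least-probable nodes; the expected code length is the sum of the merged weights.
merge 1/13 + 2/13 → 3/13
merge 16/91 + 17/91 → 33/91
merge 18/91 + 19/91 → 37/91
merge 3/13 + 33/91 → 54/91
merge 37/91 + 54/91 → 1
L = 3/13 + 33/91 + 37/91 + 54/91 + 1 = 236/91 ≈ 2.593 bits/symbol.

2.593 bits/symbol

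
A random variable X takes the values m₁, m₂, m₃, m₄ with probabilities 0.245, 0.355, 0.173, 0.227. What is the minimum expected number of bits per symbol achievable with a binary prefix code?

2 bits/symbol

Repeatedly combine the two least-probable nodes; the expected code length is the sum of the merged weights.
merge 173/1000 + 227/1000 → 2/5
merge 49/200 + 71/200 → 3/5
merge 2/5 + 3/5 → 1
L = 2/5 + 3/5 + 1 = 2 bits/symbol.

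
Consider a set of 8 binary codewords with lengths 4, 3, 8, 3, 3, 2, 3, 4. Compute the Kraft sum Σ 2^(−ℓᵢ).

0.87890625

With common denominator 2^8 = 256: Σ 2^(−ℓᵢ) = 16/256 + 32/256 + 1/256 + 32/256 + 32/256 + 64/256 + 32/256 + 16/256 = 225/256 = 0.87890625.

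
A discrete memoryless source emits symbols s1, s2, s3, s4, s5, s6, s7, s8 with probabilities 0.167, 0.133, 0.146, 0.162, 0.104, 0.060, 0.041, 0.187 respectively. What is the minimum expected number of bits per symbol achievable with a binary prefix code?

2.914 bits/symbol

Repeatedly combine the two least-probable nodes; the expected code length is the sum of the merged weights.
merge 41/1000 + 3/50 → 101/1000
merge 101/1000 + 13/125 → 41/200
merge 133/1000 + 73/500 → 279/1000
merge 81/500 + 167/1000 → 329/1000
merge 187/1000 + 41/200 → 49/125
merge 279/1000 + 329/1000 → 76/125
merge 49/125 + 76/125 → 1
L = 101/1000 + 41/200 + 279/1000 + 329/1000 + 49/125 + 76/125 + 1 = 1457/500 = 2.914 bits/symbol.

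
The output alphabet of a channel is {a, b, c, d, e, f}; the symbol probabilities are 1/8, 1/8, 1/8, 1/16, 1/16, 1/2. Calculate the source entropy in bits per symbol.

Each probability is a power of 1/2, so log₂(1/p) is an integer.
H = Σ p·log₂(1/p) = 1/8·3 + 1/8·3 + 1/8·3 + 1/16·4 + 1/16·4 + 1/2·1 = 2.125 bits.

2.125 bits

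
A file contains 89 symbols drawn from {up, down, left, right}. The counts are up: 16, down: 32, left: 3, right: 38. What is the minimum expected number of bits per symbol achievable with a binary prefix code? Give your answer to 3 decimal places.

1.787 bits/symbol

Probabilities are the counts divided by 89.
Repeatedly combine the two least-probable nodes; the expected code length is the sum of the merged weights.
merge 3/89 + 16/89 → 19/89
merge 19/89 + 32/89 → 51/89
merge 38/89 + 51/89 → 1
L = 19/89 + 51/89 + 1 = 159/89 ≈ 1.787 bits/symbol.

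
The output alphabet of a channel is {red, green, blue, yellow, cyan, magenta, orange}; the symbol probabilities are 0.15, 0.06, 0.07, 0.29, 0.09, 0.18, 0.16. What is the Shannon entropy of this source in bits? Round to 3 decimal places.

2.622 bits

H = −Σ pᵢ log₂ pᵢ.
−0.15·log₂(0.15) = 0.4105
−0.06·log₂(0.06) = 0.2435
−0.07·log₂(0.07) = 0.2686
−0.29·log₂(0.29) = 0.5179
−0.09·log₂(0.09) = 0.3127
−0.18·log₂(0.18) = 0.4453
−0.16·log₂(0.16) = 0.4230
Sum ≈ 2.6215 → 2.622 bits.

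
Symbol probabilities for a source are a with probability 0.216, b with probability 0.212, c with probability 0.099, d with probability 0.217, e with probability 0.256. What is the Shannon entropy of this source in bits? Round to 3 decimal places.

H = −Σ pᵢ log₂ pᵢ.
−0.216·log₂(0.216) = 0.4776
−0.212·log₂(0.212) = 0.4744
−0.099·log₂(0.099) = 0.3303
−0.217·log₂(0.217) = 0.4783
−0.256·log₂(0.256) = 0.5032
Sum ≈ 2.2638 → 2.264 bits.

2.264 bits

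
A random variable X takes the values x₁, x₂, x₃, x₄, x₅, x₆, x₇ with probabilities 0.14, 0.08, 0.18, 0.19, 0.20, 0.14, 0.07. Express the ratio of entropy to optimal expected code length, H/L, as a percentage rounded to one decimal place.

Entropy H = −Σ p log₂ p ≈ 2.7192 bits.
Huffman merges: 7/100+2/25→3/20; 7/50+7/50→7/25; 3/20+9/50→33/100; 19/100+1/5→39/100; 7/25+33/100→61/100; 39/100+61/100→1. L = 69/25 ≈ 2.7600.
Efficiency = H/L = 2.7192/2.7600 = 98.5%.

98.5%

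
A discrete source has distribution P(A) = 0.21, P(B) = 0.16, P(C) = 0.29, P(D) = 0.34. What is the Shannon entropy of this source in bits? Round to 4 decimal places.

H = −Σ pᵢ log₂ pᵢ.
−0.21·log₂(0.21) = 0.4728
−0.16·log₂(0.16) = 0.4230
−0.29·log₂(0.29) = 0.5179
−0.34·log₂(0.34) = 0.5292
Sum ≈ 1.9429 → 1.9429 bits.

1.9429 bits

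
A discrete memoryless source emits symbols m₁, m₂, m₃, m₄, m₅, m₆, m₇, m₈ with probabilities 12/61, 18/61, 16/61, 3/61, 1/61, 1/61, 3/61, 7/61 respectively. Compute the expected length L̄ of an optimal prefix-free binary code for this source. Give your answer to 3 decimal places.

2.492 bits/symbol

Repeatedly combine the two least-probable nodes; the expected code length is the sum of the merged weights.
merge 1/61 + 1/61 → 2/61
merge 2/61 + 3/61 → 5/61
merge 3/61 + 5/61 → 8/61
merge 7/61 + 8/61 → 15/61
merge 12/61 + 15/61 → 27/61
merge 16/61 + 18/61 → 34/61
merge 27/61 + 34/61 → 1
L = 2/61 + 5/61 + 8/61 + 15/61 + 27/61 + 34/61 + 1 = 152/61 ≈ 2.492 bits/symbol.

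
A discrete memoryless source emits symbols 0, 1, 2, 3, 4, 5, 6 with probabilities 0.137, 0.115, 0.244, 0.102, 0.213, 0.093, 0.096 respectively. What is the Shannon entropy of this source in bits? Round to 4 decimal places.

2.7026 bits

H = −Σ pᵢ log₂ pᵢ.
−0.137·log₂(0.137) = 0.3929
−0.115·log₂(0.115) = 0.3588
−0.244·log₂(0.244) = 0.4966
−0.102·log₂(0.102) = 0.3359
−0.213·log₂(0.213) = 0.4752
−0.093·log₂(0.093) = 0.3187
−0.096·log₂(0.096) = 0.3246
Sum ≈ 2.7026 → 2.7026 bits.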